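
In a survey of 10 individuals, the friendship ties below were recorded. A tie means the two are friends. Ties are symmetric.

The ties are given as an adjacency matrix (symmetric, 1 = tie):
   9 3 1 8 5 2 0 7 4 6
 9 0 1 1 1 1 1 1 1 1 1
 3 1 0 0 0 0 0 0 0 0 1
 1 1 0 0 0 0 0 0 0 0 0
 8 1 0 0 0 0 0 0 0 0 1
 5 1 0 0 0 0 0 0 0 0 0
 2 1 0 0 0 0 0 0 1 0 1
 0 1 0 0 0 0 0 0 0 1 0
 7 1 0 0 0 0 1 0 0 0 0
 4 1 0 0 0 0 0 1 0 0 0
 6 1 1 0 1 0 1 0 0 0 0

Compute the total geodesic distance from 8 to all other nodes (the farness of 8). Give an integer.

16

Distances from 8: 0:2, 1:2, 2:2, 3:2, 4:2, 5:2, 6:1, 7:2, 9:1.
Sum = 2 + 2 + 2 + 2 + 2 + 2 + 1 + 2 + 1 = 16.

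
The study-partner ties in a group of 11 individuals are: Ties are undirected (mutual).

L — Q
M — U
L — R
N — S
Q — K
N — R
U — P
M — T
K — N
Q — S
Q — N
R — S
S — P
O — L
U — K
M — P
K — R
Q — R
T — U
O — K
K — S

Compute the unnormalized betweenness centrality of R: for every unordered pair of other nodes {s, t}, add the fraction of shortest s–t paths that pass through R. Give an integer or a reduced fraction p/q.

29/10

Pairs whose geodesics pass through R — M–L: 2/5; U–L: 1/3; T–L: 1/3; P–L: 1/2; K–L: 1/3; S–L: 1/2; L–N: 1/2.
All other pairs contribute 0.
Summing the contributions gives betweenness(R) = 29/10.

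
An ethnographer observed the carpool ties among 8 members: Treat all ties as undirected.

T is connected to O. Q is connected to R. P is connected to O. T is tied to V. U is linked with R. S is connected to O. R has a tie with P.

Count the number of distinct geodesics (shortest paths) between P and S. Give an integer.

1

The shortest distance is 2, and the only length-2 path is P–O–S. So there is exactly 1 shortest path.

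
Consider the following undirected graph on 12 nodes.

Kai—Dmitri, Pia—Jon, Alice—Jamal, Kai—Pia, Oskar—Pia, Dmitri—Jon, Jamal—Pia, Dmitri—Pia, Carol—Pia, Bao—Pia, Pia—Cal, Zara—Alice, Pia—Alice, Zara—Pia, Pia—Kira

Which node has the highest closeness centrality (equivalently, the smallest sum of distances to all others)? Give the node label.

Farness (sum of distances to all others) for each node — Alice:19, Bao:21, Cal:21, Carol:21, Dmitri:19, Jamal:20, Jon:20, Kai:20, Kira:21, Oskar:21, Pia:11, Zara:20.
The smallest farness is 11, for Pia, so Pia has the highest closeness.

Pia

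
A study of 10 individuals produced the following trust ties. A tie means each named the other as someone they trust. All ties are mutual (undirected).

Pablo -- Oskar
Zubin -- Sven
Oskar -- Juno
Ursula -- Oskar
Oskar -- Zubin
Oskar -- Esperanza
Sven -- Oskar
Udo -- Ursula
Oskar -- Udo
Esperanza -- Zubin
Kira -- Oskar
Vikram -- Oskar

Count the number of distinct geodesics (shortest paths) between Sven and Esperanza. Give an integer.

The shortest distance is 2. The length-2 paths are: Sven–Oskar–Esperanza; Sven–Zubin–Esperanza.
That gives 2 distinct shortest paths.

2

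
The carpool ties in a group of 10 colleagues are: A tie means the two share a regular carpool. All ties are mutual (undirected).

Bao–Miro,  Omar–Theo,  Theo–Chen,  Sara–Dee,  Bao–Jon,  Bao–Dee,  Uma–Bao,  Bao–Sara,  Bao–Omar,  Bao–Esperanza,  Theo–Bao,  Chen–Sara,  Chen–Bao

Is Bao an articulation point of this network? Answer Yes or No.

Removing Bao leaves {Miro} with no path to {Uma}, so the network splits into 5 components. Bao is a cut vertex.

Yes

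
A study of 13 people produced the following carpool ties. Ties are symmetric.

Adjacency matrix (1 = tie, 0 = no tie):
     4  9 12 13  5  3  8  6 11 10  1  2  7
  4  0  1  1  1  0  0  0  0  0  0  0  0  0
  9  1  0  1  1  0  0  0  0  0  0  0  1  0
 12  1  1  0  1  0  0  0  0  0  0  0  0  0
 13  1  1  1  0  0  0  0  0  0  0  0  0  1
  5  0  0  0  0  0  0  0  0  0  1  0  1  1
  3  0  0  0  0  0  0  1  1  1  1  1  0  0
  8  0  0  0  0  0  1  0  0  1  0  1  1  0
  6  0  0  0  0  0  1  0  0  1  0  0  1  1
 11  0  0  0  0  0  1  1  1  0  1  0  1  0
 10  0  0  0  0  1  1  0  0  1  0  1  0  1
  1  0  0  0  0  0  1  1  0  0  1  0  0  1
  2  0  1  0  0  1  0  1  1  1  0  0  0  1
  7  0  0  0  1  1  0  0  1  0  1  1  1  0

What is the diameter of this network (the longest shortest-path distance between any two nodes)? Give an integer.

4

Eccentricity of each node (its greatest distance to any other): 1:3, 2:2, 3:4, 4:4, 5:3, 6:3, 7:2, 8:3, 9:3, 10:3, 11:3, 12:4, 13:3.
The maximum eccentricity is 4, realized for instance by the pair 4–3 via 4 – 9 – 2 – 8 – 3. So the diameter is 4.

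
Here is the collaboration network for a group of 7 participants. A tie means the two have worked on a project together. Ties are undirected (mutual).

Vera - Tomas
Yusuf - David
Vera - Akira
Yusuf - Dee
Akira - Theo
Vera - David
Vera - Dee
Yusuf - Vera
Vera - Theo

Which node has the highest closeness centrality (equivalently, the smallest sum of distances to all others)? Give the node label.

Vera

Farness (sum of distances to all others) for each node — Akira:10, David:10, Dee:10, Theo:10, Tomas:11, Vera:6, Yusuf:9.
The smallest farness is 6, for Vera, so Vera has the highest closeness.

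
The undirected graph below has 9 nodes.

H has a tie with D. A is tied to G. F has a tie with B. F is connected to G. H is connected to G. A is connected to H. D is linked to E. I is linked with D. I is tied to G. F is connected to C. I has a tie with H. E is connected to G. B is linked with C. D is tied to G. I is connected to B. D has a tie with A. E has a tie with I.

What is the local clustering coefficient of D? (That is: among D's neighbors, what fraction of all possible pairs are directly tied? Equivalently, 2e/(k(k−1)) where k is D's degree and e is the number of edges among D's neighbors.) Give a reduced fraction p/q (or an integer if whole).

7/10

D's neighbors: A, E, G, H, and I (k = 5).
Possible neighbor pairs: C(5,2) = 10. Edges among them: A–G, A–H, E–G, E–I, G–H, G–I, H–I → e = 7.
Clustering(D) = 7/10.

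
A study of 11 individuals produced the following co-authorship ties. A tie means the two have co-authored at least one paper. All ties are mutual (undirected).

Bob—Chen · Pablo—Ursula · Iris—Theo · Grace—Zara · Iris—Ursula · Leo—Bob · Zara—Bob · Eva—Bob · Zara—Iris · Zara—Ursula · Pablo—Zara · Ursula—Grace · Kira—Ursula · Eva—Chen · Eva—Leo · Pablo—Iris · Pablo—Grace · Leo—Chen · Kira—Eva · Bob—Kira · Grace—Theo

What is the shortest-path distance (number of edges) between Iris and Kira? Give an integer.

One shortest route is Iris – Ursula – Kira, which uses 2 edges, and Iris and Kira are not directly tied, so nothing shorter exists. So d(Iris,Kira) = 2.

2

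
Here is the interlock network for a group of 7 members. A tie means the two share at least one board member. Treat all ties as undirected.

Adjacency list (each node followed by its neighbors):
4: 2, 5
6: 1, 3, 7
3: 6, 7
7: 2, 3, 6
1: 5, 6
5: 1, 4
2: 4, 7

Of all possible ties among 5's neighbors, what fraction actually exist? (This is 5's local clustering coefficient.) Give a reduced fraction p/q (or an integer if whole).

5's neighbors: 1 and 4 (k = 2).
Possible neighbor pairs: C(2,2) = 1. Edges among them: none → e = 0.
Clustering(5) = 0/1.

0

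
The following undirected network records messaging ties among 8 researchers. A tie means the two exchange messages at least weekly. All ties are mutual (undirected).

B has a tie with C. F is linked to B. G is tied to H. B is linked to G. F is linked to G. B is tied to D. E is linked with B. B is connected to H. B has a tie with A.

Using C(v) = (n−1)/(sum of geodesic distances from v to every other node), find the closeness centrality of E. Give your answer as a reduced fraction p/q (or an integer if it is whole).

7/13

Distances from E: A:2, B:1, C:2, D:2, F:2, G:2, H:2. Sum = 13.
n = 8, so closeness = 7/13.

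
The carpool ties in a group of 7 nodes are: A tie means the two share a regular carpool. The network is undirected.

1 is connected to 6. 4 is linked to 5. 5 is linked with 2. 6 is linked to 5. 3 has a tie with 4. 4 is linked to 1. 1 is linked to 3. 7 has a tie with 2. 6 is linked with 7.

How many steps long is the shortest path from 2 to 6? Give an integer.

One shortest route is 2 – 7 – 6, which uses 2 edges, and 2 and 6 are not directly tied, so nothing shorter exists. So d(2,6) = 2.

2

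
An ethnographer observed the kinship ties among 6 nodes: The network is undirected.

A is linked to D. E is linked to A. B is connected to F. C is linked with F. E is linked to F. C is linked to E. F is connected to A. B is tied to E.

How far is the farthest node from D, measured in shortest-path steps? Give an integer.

3

Distances from D: A:1, B:3, C:3, E:2, F:2.
The largest is 3 (to B and C), so the eccentricity of D is 3.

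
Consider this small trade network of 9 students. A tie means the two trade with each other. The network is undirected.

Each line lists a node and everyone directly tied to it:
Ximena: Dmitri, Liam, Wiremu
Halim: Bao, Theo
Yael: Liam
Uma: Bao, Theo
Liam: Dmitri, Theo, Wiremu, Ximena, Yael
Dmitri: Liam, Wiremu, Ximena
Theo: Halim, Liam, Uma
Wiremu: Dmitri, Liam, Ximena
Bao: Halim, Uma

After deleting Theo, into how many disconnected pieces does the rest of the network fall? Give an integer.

2

Without Theo, the remaining ties split the others into: {Dmitri, Liam, Wiremu, Ximena, Yael}; {Bao, Halim, Uma}.
That's 2 separate components.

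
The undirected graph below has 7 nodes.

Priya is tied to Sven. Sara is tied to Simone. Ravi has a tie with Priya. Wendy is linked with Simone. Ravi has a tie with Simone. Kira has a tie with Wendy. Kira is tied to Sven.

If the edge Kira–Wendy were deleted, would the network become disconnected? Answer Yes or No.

No

Even without that edge, Kira still reaches Wendy via Kira – Sven – Priya – Ravi – Simone – Wendy, so the network stays connected. Not a bridge.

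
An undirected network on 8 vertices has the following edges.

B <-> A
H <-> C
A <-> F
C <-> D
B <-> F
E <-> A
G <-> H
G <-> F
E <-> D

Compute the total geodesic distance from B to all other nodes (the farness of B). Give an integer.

Distances from B: A:1, C:4, D:3, E:2, F:1, G:2, H:3.
Sum = 1 + 4 + 3 + 2 + 1 + 2 + 3 = 16.

16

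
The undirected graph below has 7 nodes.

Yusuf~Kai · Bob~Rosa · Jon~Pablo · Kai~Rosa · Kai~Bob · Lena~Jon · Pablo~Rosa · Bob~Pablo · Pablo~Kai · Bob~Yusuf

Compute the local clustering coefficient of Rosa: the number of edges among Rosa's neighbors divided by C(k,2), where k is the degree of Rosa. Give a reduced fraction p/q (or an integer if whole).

1

Rosa's neighbors: Bob, Kai, and Pablo (k = 3).
Possible neighbor pairs: C(3,2) = 3. Edges among them: Bob–Kai, Bob–Pablo, Kai–Pablo → e = 3.
Clustering(Rosa) = 3/3 = 1.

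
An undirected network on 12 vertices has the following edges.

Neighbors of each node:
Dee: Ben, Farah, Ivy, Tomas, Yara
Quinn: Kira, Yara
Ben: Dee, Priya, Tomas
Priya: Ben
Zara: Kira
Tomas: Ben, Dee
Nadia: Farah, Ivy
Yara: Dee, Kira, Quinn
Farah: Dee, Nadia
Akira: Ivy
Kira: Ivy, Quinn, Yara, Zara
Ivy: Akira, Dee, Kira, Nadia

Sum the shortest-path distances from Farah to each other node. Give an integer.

Distances from Farah: Akira:3, Ben:2, Dee:1, Ivy:2, Kira:3, Nadia:1, Priya:3, Quinn:3, Tomas:2, Yara:2, Zara:4.
Sum = 3 + 2 + 1 + 2 + 3 + 1 + 3 + 3 + 2 + 2 + 4 = 26.

26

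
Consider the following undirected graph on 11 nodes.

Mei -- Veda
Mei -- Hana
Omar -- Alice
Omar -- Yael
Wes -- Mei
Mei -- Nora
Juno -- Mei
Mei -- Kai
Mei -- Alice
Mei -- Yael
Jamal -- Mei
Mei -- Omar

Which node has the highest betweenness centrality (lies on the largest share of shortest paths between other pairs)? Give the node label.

Mei

Unnormalized betweenness of each node: Alice:0, Hana:0, Jamal:0, Juno:0, Kai:0, Mei:85/2, Nora:0, Omar:1/2, Veda:0, Wes:0, Yael:0.
Mei has the largest value, 85/2, making it the main broker — the node through which the most shortest paths run.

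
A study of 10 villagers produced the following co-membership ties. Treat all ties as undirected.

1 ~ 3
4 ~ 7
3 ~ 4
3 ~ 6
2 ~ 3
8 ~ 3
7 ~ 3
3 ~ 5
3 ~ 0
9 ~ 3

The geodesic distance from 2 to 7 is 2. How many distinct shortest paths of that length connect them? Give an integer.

1

The shortest distance is 2, and the only length-2 path is 2–3–7. So there is exactly 1 shortest path.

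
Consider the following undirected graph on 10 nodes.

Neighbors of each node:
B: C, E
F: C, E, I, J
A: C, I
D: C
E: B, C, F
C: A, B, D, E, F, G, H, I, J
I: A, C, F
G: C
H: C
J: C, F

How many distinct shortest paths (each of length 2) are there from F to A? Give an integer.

2

The shortest distance is 2. The length-2 paths are: F–C–A; F–I–A.
That gives 2 distinct shortest paths.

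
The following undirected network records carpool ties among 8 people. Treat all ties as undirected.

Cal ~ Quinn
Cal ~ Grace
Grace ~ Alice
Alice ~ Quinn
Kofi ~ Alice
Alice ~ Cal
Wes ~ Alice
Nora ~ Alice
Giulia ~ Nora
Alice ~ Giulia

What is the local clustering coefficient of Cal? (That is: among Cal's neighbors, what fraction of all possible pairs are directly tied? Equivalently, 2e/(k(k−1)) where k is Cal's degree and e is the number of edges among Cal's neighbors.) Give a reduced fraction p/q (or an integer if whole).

2/3

Cal's neighbors: Alice, Grace, and Quinn (k = 3).
Possible neighbor pairs: C(3,2) = 3. Edges among them: Alice–Grace, Alice–Quinn → e = 2.
Clustering(Cal) = 2/3.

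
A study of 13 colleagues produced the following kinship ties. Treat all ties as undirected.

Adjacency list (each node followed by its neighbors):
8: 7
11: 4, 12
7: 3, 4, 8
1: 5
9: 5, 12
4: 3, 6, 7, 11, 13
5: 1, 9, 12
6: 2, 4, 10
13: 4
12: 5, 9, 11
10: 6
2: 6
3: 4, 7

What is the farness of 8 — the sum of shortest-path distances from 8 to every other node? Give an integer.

42

Distances from 8: 1:6, 2:4, 3:2, 4:2, 5:5, 6:3, 7:1, 9:5, 10:4, 11:3, 12:4, 13:3.
Sum = 6 + 4 + 2 + 2 + 5 + 3 + 1 + 5 + 4 + 3 + 4 + 3 = 42.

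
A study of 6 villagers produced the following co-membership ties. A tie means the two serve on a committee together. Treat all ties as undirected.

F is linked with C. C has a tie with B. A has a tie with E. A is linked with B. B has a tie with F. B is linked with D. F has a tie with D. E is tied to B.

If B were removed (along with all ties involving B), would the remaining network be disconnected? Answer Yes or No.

Removing B leaves {C, D, and F} with no path to {A and E}, so the network splits into 2 components. B is a cut vertex.

Yes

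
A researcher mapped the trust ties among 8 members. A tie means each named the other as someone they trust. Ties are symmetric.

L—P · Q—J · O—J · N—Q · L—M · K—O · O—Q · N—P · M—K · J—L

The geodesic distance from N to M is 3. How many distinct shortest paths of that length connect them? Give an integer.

1

The shortest distance is 3, and the only length-3 path is N–P–L–M. So there is exactly 1 shortest path.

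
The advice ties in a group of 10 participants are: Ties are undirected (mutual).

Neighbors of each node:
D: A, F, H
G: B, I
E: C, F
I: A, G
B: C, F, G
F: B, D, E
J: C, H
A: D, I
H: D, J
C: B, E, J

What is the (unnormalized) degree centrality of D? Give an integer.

3

D is directly tied to A, F, and H. That is 3 neighbors, so the degree of D is 3.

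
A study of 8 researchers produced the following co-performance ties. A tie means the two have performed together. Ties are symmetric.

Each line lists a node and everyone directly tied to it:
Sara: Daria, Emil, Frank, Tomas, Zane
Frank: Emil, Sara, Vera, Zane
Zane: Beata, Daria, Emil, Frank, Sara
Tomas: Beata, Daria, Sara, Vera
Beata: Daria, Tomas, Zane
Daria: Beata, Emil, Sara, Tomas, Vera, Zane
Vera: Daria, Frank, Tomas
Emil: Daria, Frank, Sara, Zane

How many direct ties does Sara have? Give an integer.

Sara is directly tied to Daria, Emil, Frank, Tomas, and Zane. That is 5 neighbors, so the degree of Sara is 5.

5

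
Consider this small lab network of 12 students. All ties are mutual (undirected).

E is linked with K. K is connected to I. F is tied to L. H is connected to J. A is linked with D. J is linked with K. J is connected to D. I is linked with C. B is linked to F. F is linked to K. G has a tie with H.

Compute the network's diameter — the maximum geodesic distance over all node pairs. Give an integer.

5

Eccentricity of each node (its greatest distance to any other): A:5, B:5, C:5, D:4, E:4, F:4, G:5, H:4, I:4, J:3, K:3, L:5.
The maximum eccentricity is 5, realized for instance by the pair A–L via A – D – J – K – F – L. So the diameter is 5.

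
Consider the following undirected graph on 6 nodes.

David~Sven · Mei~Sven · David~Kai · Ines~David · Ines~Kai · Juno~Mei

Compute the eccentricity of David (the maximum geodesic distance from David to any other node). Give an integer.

3

Distances from David: Ines:1, Juno:3, Kai:1, Mei:2, Sven:1.
The largest is 3 (to Juno), so the eccentricity of David is 3.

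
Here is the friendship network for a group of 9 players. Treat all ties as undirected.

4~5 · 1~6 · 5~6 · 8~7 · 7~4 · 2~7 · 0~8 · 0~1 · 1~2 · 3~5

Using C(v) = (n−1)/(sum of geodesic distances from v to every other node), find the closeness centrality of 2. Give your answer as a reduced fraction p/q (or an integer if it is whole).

Distances from 2: 0:2, 1:1, 3:4, 4:2, 5:3, 6:2, 7:1, 8:2. Sum = 17.
n = 9, so closeness = 8/17.

8/17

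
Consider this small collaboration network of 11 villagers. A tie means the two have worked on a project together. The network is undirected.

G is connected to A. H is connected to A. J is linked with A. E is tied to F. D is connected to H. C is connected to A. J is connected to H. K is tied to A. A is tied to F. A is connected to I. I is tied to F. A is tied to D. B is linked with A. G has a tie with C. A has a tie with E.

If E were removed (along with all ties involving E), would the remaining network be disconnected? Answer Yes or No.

No

Even without E, every remaining node can still reach every other (the residual graph is connected), so E is not a cut vertex.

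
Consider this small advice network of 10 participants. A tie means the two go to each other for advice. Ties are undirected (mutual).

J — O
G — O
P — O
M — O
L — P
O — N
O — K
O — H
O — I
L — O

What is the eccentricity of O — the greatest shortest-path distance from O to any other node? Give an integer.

Distances from O: G:1, H:1, I:1, J:1, K:1, L:1, M:1, N:1, P:1.
The largest is 1 (to I, N, K, M, L, J, G, H, and P), so the eccentricity of O is 1.

1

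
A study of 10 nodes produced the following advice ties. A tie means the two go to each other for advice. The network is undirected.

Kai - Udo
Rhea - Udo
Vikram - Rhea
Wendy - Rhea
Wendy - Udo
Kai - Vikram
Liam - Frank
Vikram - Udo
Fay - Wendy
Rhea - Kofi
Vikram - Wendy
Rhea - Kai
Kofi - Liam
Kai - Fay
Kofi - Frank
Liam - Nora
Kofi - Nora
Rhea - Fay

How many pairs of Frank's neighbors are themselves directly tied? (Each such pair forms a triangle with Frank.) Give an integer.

1

Frank's neighbors: Kofi and Liam.
Neighbor pairs that are themselves tied: Frank–Kofi–Liam. Each forms one triangle with Frank, for 1 in total.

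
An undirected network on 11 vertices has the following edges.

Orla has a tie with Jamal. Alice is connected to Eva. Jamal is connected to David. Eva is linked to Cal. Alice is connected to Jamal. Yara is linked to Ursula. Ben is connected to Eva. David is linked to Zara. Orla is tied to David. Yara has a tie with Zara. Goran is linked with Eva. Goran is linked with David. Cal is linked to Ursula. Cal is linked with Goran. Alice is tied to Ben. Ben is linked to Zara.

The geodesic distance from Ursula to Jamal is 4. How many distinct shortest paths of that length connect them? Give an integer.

3

The shortest distance is 4. The length-4 paths are: Ursula–Yara–Zara–David–Jamal; Ursula–Cal–Goran–David–Jamal; Ursula–Cal–Eva–Alice–Jamal.
That gives 3 distinct shortest paths.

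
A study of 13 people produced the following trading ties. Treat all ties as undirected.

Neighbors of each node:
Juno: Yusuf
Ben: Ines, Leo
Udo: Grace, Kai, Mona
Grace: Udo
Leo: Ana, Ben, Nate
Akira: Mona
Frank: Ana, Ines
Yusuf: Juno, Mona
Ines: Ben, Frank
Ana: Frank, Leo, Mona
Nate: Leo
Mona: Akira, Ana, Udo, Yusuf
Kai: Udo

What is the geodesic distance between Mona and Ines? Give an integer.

One shortest route is Mona – Ana – Frank – Ines, which uses 3 edges, and at distance 2 from Mona we only reach {Frank, Grace, Juno, Kai, Leo}, which does not include Ines. So d(Mona,Ines) = 3.

3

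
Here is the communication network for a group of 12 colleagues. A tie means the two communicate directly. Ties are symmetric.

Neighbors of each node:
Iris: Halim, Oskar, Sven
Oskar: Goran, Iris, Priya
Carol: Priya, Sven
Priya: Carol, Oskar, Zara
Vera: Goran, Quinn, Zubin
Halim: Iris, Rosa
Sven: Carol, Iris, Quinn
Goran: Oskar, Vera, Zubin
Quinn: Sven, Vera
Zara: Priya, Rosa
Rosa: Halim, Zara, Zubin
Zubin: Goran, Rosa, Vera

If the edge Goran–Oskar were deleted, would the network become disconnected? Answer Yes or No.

Even without that edge, Goran still reaches Oskar via Goran – Zubin – Rosa – Zara – Priya – Oskar, so the network stays connected. Not a bridge.

No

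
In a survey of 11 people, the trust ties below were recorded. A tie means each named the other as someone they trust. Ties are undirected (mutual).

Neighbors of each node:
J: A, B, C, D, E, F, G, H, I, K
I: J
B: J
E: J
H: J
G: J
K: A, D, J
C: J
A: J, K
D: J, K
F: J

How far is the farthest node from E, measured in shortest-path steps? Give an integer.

2

Distances from E: A:2, B:2, C:2, D:2, F:2, G:2, H:2, I:2, J:1, K:2.
The largest is 2 (to B, F, K, A, C, G, D, H, and I), so the eccentricity of E is 2.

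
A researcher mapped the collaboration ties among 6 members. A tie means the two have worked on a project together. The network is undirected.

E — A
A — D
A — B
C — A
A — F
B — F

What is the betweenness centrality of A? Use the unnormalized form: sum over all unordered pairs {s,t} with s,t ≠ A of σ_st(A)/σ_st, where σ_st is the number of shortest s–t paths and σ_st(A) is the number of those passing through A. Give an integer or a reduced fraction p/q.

Pairs whose geodesics pass through A — E–B: 1; E–C: 1; E–F: 1; E–D: 1; B–C: 1; B–D: 1; C–F: 1; C–D: 1; F–D: 1.
All other pairs contribute 0.
Summing the contributions gives betweenness(A) = 9.

9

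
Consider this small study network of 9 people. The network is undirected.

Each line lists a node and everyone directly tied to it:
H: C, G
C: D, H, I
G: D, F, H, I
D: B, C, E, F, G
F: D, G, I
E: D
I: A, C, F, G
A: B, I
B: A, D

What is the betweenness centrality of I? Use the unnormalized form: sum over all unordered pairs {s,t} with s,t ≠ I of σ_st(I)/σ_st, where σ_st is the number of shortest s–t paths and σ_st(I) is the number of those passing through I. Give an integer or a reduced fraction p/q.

29/6

Pairs whose geodesics pass through I — C–F: 1/2; C–G: 1/3; C–A: 1; F–A: 1; G–A: 1; A–H: 2/2.
All other pairs contribute 0.
Summing the contributions gives betweenness(I) = 29/6.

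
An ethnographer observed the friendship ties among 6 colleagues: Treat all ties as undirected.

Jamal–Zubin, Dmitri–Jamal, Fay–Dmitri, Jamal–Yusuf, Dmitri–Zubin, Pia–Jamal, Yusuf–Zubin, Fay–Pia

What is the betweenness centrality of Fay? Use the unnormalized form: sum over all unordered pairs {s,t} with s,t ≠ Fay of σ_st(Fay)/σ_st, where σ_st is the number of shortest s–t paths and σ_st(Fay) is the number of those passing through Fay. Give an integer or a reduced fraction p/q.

1/2

Pairs whose geodesics pass through Fay — Pia–Dmitri: 1/2.
All other pairs contribute 0.
Summing the contributions gives betweenness(Fay) = 1/2.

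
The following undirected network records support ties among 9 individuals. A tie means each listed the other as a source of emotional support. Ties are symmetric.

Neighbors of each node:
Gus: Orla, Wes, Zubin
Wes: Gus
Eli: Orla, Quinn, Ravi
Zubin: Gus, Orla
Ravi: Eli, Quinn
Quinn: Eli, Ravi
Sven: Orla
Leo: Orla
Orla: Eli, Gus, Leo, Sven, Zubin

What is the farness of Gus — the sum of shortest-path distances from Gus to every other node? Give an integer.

Distances from Gus: Eli:2, Leo:2, Orla:1, Quinn:3, Ravi:3, Sven:2, Wes:1, Zubin:1.
Sum = 2 + 2 + 1 + 3 + 3 + 2 + 1 + 1 = 15.

15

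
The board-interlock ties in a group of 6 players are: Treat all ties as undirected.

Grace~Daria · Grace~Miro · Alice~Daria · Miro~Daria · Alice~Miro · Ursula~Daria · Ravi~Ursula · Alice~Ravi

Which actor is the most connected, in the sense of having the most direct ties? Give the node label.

Degrees — Alice:3, Daria:4, Grace:2, Miro:3, Ravi:2, Ursula:2.
The maximum is 4, attained only by Daria.

Daria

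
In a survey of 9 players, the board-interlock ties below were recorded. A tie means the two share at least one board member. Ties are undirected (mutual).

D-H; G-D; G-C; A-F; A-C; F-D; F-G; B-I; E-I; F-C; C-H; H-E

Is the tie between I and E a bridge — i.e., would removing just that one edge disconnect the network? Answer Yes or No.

Yes

Without the I–E edge there is no alternate route between I and E, so the network disconnects. It is a bridge.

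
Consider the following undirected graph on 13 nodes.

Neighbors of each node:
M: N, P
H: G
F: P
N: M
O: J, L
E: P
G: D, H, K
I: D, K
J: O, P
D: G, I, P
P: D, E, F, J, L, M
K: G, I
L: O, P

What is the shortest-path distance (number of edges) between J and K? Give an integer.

4

One shortest route is J – P – D – I – K, which uses 4 edges, and at distance 3 from J we only reach {G, I, N}, which does not include K. So d(J,K) = 4.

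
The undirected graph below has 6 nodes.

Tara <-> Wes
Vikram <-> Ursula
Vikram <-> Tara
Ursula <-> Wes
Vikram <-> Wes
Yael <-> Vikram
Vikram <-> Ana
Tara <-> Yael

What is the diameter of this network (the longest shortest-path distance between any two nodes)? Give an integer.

2

Eccentricity of each node (its greatest distance to any other): Ana:2, Tara:2, Ursula:2, Vikram:1, Wes:2, Yael:2.
The maximum eccentricity is 2, realized for instance by the pair Ana–Yael via Ana – Vikram – Yael. So the diameter is 2.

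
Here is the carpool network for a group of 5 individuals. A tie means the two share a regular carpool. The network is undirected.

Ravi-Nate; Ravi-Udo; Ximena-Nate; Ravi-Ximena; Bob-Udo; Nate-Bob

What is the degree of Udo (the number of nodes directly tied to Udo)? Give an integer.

Udo is directly tied to Bob and Ravi. That is 2 neighbors, so the degree of Udo is 2.

2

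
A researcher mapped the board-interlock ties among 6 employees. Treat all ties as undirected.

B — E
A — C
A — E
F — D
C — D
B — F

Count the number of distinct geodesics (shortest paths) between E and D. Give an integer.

The shortest distance is 3. The length-3 paths are: E–A–C–D; E–B–F–D.
That gives 2 distinct shortest paths.

2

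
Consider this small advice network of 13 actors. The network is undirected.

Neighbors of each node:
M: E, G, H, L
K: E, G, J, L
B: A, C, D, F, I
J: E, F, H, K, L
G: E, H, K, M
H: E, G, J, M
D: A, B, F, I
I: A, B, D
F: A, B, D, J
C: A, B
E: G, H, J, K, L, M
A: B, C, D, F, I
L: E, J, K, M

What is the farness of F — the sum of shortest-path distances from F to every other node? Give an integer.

Distances from F: A:1, B:1, C:2, D:1, E:2, G:3, H:2, I:2, J:1, K:2, L:2, M:3.
Sum = 1 + 1 + 2 + 1 + 2 + 3 + 2 + 2 + 1 + 2 + 2 + 3 = 22.

22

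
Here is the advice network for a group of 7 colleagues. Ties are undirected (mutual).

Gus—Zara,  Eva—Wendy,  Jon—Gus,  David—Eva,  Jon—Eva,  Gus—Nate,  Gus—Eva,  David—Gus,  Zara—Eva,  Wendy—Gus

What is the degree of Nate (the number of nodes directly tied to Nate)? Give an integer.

Nate is directly tied to Gus. That is 1 neighbor, so the degree of Nate is 1.

1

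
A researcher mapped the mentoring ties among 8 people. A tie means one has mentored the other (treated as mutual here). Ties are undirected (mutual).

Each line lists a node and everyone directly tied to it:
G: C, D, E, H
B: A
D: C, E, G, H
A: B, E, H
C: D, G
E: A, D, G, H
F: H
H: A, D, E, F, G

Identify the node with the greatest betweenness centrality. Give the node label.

H

Unnormalized betweenness of each node: A:6, B:0, C:0, D:5/2, E:3, F:0, G:5/2, H:9.
H has the largest value, 9, making it the main broker — the node through which the most shortest paths run.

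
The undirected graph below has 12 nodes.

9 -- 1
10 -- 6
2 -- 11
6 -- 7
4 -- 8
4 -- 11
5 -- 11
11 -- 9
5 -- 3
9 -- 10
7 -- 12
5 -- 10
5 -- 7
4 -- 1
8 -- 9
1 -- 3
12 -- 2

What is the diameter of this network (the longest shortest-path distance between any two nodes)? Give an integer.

4

Eccentricity of each node (its greatest distance to any other): 1:4, 2:3, 3:3, 4:4, 5:3, 6:4, 7:4, 8:4, 9:3, 10:3, 11:3, 12:4.
The maximum eccentricity is 4, realized for instance by the pair 6–4 via 6 – 10 – 9 – 1 – 4. So the diameter is 4.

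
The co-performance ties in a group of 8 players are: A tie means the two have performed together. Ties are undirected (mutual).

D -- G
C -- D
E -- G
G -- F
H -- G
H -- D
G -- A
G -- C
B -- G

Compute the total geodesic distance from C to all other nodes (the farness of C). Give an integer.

12

Distances from C: A:2, B:2, D:1, E:2, F:2, G:1, H:2.
Sum = 2 + 2 + 1 + 2 + 2 + 1 + 2 = 12.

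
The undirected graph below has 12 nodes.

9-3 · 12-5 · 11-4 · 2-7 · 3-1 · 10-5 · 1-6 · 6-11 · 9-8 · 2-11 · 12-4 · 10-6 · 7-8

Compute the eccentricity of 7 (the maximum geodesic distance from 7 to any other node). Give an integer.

5

Distances from 7: 1:4, 2:1, 3:3, 4:3, 5:5, 6:3, 8:1, 9:2, 10:4, 11:2, 12:4.
The largest is 5 (to 5), so the eccentricity of 7 is 5.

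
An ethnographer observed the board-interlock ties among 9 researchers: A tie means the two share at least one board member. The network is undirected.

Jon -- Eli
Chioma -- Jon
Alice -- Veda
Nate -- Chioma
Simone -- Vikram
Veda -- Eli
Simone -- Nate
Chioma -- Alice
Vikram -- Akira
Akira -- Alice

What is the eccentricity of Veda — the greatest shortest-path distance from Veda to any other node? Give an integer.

4

Distances from Veda: Akira:2, Alice:1, Chioma:2, Eli:1, Jon:2, Nate:3, Simone:4, Vikram:3.
The largest is 4 (to Simone), so the eccentricity of Veda is 4.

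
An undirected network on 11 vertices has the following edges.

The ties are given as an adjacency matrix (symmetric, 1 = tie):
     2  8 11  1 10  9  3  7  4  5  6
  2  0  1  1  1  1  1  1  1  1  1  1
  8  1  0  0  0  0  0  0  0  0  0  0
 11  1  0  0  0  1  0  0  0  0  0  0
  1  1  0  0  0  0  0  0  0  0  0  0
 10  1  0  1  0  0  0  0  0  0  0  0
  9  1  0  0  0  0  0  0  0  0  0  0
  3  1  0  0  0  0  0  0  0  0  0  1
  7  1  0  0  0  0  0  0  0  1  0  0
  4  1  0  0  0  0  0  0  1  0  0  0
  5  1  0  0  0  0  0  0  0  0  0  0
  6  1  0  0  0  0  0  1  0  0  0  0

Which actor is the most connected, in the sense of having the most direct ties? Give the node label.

2

Degrees — 1:1, 2:10, 3:2, 4:2, 5:1, 6:2, 7:2, 8:1, 9:1, 10:2, 11:2.
The maximum is 10, attained only by 2.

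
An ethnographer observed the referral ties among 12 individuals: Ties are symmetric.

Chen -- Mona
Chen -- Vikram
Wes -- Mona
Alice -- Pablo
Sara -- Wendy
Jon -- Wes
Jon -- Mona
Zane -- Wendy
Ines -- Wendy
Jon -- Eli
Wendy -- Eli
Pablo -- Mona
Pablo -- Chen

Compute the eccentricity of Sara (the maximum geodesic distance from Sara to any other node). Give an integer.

Distances from Sara: Alice:6, Chen:5, Eli:2, Ines:2, Jon:3, Mona:4, Pablo:5, Vikram:6, Wendy:1, Wes:4, Zane:2.
The largest is 6 (to Alice and Vikram), so the eccentricity of Sara is 6.

6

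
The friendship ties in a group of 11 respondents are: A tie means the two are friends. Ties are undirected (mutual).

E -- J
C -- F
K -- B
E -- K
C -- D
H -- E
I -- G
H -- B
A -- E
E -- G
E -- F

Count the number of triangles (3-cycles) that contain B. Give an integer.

0

B's neighbors are H and K, but none of them are tied to each other, so no triangle contains B.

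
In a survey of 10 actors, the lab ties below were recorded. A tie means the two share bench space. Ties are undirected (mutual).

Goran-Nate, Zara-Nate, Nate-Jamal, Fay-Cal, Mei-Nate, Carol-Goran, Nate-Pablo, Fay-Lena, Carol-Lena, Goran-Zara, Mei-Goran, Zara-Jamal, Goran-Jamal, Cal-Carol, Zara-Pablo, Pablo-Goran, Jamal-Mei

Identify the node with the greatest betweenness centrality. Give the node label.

Goran

Unnormalized betweenness of each node: Cal:7/2, Carol:37/2, Fay:1/2, Goran:127/6, Jamal:1/3, Lena:7/2, Mei:0, Nate:7/6, Pablo:0, Zara:1/3.
Goran has the largest value, 127/6, making it the main broker — the node through which the most shortest paths run.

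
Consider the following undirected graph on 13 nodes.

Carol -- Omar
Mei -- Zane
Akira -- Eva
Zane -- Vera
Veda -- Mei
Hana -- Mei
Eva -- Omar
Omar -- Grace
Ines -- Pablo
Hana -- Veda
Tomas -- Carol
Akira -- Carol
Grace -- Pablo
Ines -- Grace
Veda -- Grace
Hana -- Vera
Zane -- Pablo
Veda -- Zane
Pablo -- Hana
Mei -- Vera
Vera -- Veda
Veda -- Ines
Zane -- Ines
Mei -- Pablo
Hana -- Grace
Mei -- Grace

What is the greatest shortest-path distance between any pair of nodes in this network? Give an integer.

Eccentricity of each node (its greatest distance to any other): Akira:5, Carol:4, Eva:4, Grace:3, Hana:4, Ines:4, Mei:4, Omar:3, Pablo:4, Tomas:5, Veda:4, Vera:5, Zane:5.
The maximum eccentricity is 5, realized for instance by the pair Zane–Akira via Zane – Mei – Grace – Omar – Carol – Akira. So the diameter is 5.

5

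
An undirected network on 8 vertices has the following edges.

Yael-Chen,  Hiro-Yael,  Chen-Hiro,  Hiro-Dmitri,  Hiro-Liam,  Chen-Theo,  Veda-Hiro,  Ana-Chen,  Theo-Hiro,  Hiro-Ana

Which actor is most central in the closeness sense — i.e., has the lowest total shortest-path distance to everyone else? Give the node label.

Farness (sum of distances to all others) for each node — Ana:12, Chen:10, Dmitri:13, Hiro:7, Liam:13, Theo:12, Veda:13, Yael:12.
The smallest farness is 7, for Hiro, so Hiro has the highest closeness.

Hiro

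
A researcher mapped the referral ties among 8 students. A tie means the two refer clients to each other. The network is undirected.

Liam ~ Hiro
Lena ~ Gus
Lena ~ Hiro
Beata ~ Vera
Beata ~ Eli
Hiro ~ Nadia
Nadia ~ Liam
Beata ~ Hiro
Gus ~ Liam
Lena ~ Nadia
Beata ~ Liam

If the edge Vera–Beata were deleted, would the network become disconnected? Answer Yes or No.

Yes

Without the Vera–Beata edge there is no alternate route between Vera and Beata, so the network disconnects. It is a bridge.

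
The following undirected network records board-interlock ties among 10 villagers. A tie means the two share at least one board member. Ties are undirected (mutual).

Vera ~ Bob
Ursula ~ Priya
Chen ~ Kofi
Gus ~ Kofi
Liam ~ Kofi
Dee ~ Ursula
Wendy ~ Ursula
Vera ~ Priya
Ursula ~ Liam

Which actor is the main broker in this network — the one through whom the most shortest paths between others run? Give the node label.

Ursula

Unnormalized betweenness of each node: Bob:0, Chen:0, Dee:0, Gus:0, Kofi:15, Liam:18, Priya:14, Ursula:27, Vera:8, Wendy:0.
Ursula has the largest value, 27, making it the main broker — the node through which the most shortest paths run.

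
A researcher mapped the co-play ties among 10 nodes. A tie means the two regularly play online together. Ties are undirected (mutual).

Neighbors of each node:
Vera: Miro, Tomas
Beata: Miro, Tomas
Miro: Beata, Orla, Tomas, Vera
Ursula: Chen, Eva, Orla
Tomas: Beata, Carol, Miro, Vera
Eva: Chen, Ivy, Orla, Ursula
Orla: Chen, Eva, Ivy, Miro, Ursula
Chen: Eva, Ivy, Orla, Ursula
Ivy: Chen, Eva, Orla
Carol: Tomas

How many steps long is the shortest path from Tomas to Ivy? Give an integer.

3

One shortest route is Tomas – Miro – Orla – Ivy, which uses 3 edges, and at distance 2 from Tomas we only reach {Orla}, which does not include Ivy. So d(Tomas,Ivy) = 3.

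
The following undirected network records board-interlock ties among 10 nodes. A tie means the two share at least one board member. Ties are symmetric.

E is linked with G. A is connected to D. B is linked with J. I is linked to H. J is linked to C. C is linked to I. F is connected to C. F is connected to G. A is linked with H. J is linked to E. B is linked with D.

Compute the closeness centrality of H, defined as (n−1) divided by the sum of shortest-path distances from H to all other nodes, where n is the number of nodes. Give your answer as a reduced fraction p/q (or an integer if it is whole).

9/23

Distances from H: A:1, B:3, C:2, D:2, E:4, F:3, G:4, I:1, J:3. Sum = 23.
n = 10, so closeness = 9/23.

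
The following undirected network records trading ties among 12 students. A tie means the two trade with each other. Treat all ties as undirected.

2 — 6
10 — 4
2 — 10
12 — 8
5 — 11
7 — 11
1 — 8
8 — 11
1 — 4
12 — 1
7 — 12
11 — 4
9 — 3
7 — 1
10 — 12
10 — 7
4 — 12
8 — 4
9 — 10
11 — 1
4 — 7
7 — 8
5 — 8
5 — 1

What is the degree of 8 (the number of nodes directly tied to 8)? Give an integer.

6

8 is directly tied to 1, 4, 5, 7, 11, and 12. That is 6 neighbors, so the degree of 8 is 6.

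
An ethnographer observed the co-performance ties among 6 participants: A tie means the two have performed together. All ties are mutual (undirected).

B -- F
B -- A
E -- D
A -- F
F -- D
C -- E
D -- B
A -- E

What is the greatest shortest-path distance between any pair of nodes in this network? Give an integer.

3

Eccentricity of each node (its greatest distance to any other): A:2, B:3, C:3, D:2, E:2, F:3.
The maximum eccentricity is 3, realized for instance by the pair B–C via B – A – E – C. So the diameter is 3.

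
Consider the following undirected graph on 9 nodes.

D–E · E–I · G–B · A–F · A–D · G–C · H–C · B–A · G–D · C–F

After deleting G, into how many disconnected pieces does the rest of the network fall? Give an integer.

1

G's neighbors (B, C, and D) remain reachable from one another through other ties, so the rest of the network stays in one piece.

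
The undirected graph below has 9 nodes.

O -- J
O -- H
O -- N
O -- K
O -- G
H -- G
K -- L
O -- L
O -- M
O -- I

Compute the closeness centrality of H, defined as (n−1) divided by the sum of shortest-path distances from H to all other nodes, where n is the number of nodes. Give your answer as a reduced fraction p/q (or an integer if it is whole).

4/7

Distances from H: G:1, I:2, J:2, K:2, L:2, M:2, N:2, O:1. Sum = 14.
n = 9, so closeness = 8/14 = 4/7.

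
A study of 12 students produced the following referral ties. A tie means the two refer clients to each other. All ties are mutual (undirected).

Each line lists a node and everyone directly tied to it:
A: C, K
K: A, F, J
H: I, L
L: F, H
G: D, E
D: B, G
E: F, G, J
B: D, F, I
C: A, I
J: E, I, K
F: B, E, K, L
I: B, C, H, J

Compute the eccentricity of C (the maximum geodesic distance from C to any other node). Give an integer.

Distances from C: A:1, B:2, D:3, E:3, F:3, G:4, H:2, I:1, J:2, K:2, L:3.
The largest is 4 (to G), so the eccentricity of C is 4.

4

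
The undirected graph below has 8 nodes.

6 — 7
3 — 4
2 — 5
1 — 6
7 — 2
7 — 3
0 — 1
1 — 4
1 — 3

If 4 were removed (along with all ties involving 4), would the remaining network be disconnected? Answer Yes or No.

Even without 4, every remaining node can still reach every other (the residual graph is connected), so 4 is not a cut vertex.

No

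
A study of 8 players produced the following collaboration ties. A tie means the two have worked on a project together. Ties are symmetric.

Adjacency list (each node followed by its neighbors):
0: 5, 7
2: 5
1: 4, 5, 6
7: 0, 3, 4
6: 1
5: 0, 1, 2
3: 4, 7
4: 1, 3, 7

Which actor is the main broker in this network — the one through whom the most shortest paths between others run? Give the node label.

Unnormalized betweenness of each node: 0:3, 1:9, 2:0, 3:0, 4:5, 5:8, 6:0, 7:3.
1 has the largest value, 9, making it the main broker — the node through which the most shortest paths run.

1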